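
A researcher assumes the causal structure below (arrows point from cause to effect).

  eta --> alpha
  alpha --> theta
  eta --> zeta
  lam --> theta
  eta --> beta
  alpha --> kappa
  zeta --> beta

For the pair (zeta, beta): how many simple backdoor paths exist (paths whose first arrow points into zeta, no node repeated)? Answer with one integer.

1

A backdoor path from zeta to beta is any simple undirected path whose first edge points into zeta (i.e. leaves zeta via a parent).
Parents of zeta: {eta}.
Enumerating:
  P1: zeta <- eta -> beta
That exhausts the simple backdoor paths. Count: 1.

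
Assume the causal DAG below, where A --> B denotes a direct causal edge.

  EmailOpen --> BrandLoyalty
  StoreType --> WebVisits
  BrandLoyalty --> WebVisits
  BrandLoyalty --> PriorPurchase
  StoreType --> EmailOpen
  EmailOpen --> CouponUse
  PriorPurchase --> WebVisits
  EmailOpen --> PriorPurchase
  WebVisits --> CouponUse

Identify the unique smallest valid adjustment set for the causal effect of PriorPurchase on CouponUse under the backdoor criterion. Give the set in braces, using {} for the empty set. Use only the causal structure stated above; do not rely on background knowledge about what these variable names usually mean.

Variables eligible for adjustment (non-descendants of PriorPurchase, excluding PriorPurchase and CouponUse): {BrandLoyalty, EmailOpen, StoreType}.
Backdoor paths from PriorPurchase to CouponUse:
  P1: PriorPurchase <- EmailOpen <- StoreType -> WebVisits -> CouponUse
  P2: PriorPurchase <- EmailOpen -> BrandLoyalty -> WebVisits -> CouponUse
  P3: PriorPurchase <- EmailOpen -> CouponUse
  P4: PriorPurchase <- BrandLoyalty <- EmailOpen <- StoreType -> WebVisits -> CouponUse
  P5: PriorPurchase <- BrandLoyalty <- EmailOpen -> CouponUse
  P6: PriorPurchase <- BrandLoyalty -> WebVisits <- StoreType -> EmailOpen -> CouponUse
  P7: PriorPurchase <- BrandLoyalty -> WebVisits -> CouponUse
The empty set is not sufficient: P1 (PriorPurchase <- EmailOpen <- StoreType -> WebVisits -> CouponUse) has no collider blocking it and no conditioned non-collider, so it is open.
Try {BrandLoyalty, EmailOpen}:
  P1: blocked at chain node EmailOpen ∈ conditioning set.
  P2: blocked at fork node EmailOpen ∈ conditioning set.
  P3: blocked at fork node EmailOpen ∈ conditioning set.
  P4: blocked at chain node BrandLoyalty ∈ conditioning set.
  P5: blocked at chain node BrandLoyalty ∈ conditioning set.
  P6: blocked at fork node BrandLoyalty ∈ conditioning set.
  P7: blocked at fork node BrandLoyalty ∈ conditioning set.
{BrandLoyalty, EmailOpen} contains no descendant of PriorPurchase and blocks every backdoor path.
Every element of {BrandLoyalty, EmailOpen} is needed (dropping BrandLoyalty leaves P7 open; dropping EmailOpen leaves P1 open), so no proper subset is valid.
Among all size-2 subsets of the eligible variables, only {BrandLoyalty, EmailOpen} blocks every backdoor path, so it is the unique smallest valid adjustment set.

{BrandLoyalty, EmailOpen}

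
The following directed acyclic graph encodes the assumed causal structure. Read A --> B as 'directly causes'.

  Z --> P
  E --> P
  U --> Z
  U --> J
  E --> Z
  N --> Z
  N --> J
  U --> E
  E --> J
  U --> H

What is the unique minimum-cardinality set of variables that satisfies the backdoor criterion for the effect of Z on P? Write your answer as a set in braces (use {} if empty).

{E}

Variables eligible for adjustment (non-descendants of Z, excluding Z and P): {E, H, J, N, U}.
Backdoor paths from Z to P:
  P1: Z <- U -> E -> P
  P2: Z <- U -> J <- E -> P
  P3: Z <- N -> J <- U -> E -> P
  P4: Z <- N -> J <- E -> P
  P5: Z <- E -> P
The empty set is not sufficient: P1 (Z <- U -> E -> P) has no collider blocking it and no conditioned non-collider, so it is open.
Try {E}:
  P1: blocked at chain node E ∈ conditioning set.
  P2: blocked at collider J (neither it nor any descendant is in the conditioning set).
  P3: blocked at collider J (neither it nor any descendant is in the conditioning set).
  P4: blocked at collider J (neither it nor any descendant is in the conditioning set).
  P5: blocked at fork node E ∈ conditioning set.
{E} contains no descendant of Z and blocks every backdoor path.
No other singleton works — e.g. {U} leaves P5 open — so {E} is the unique smallest valid adjustment set.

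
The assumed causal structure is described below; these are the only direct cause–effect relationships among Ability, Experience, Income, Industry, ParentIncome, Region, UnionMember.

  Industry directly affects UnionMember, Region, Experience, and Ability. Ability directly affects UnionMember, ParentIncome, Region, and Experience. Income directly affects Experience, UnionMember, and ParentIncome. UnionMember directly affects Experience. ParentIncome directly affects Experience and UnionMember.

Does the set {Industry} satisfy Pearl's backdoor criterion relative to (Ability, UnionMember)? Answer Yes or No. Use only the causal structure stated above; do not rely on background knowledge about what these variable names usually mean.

Backdoor paths from Ability to UnionMember (paths whose first edge points into Ability):
  P1: Ability <- Industry -> UnionMember
  P2: Ability <- Industry -> Experience <- Income -> ParentIncome -> UnionMember
  P3: Ability <- Industry -> Experience <- Income -> UnionMember
  P4: Ability <- Industry -> Experience <- ParentIncome <- Income -> UnionMember
  P5: Ability <- Industry -> Experience <- ParentIncome -> UnionMember
  P6: Ability <- Industry -> Experience <- UnionMember
Condition 1 (no descendant of Ability in the set): holds — descendants of Ability are {Experience, ParentIncome, Region, UnionMember}; none are in {Industry}.
Condition 2 (every backdoor path blocked by {Industry}):
  P1: blocked at fork node Industry ∈ conditioning set.
  P2: blocked at fork node Industry ∈ conditioning set.
  P3: blocked at fork node Industry ∈ conditioning set.
  P4: blocked at fork node Industry ∈ conditioning set.
  P5: blocked at fork node Industry ∈ conditioning set.
  P6: blocked at fork node Industry ∈ conditioning set.
{Industry} satisfies the backdoor criterion.

Yes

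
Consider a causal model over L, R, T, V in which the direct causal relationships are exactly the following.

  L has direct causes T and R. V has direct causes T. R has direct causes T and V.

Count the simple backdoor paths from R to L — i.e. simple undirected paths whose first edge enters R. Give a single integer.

2

A backdoor path from R to L is any simple undirected path whose first edge points into R (i.e. leaves R via a parent).
Parents of R: {T, V}.
Enumerating:
  P1: R <- T -> L
  P2: R <- V <- T -> L
That exhausts the simple backdoor paths. Count: 2.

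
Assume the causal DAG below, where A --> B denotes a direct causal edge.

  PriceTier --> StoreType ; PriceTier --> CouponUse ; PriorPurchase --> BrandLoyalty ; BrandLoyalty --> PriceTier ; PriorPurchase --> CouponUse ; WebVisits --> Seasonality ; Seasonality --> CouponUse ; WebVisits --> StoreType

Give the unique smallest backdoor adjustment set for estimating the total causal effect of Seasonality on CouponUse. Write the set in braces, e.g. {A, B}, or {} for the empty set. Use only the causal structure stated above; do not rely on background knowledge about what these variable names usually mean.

{}

Variables eligible for adjustment (non-descendants of Seasonality, excluding Seasonality and CouponUse): {BrandLoyalty, PriceTier, PriorPurchase, StoreType, WebVisits}.
Backdoor paths from Seasonality to CouponUse:
  P1: Seasonality <- WebVisits -> StoreType <- PriceTier <- BrandLoyalty <- PriorPurchase -> CouponUse
  P2: Seasonality <- WebVisits -> StoreType <- PriceTier -> CouponUse
Each backdoor path contains an unconditioned collider, so every path is already blocked with the empty conditioning set:
  P1: blocked at collider StoreType (neither it nor any descendant is in the conditioning set).
  P2: blocked at collider StoreType (neither it nor any descendant is in the conditioning set).
The empty set is therefore the unique smallest valid set.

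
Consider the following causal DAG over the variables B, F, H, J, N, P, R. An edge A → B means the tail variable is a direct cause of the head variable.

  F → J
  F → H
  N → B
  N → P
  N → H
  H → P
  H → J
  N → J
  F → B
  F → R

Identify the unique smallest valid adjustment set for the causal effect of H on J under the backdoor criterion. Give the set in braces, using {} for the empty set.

{F, N}

Variables eligible for adjustment (non-descendants of H, excluding H and J): {B, F, N, R}.
Backdoor paths from H to J:
  P1: H <- F -> J
  P2: H <- F -> B <- N -> J
  P3: H <- N -> J
  P4: H <- N -> B <- F -> J
The empty set is not sufficient: P1 (H <- F -> J) has no collider blocking it and no conditioned non-collider, so it is open.
Try {F, N}:
  P1: blocked at fork node F ∈ conditioning set.
  P2: blocked at fork node F ∈ conditioning set.
  P3: blocked at fork node N ∈ conditioning set.
  P4: blocked at fork node N ∈ conditioning set.
{F, N} contains no descendant of H and blocks every backdoor path.
Every element of {F, N} is needed (dropping F leaves P1 open; dropping N leaves P3 open), so no proper subset is valid.
Among all size-2 subsets of the eligible variables, only {F, N} blocks every backdoor path, so it is the unique smallest valid adjustment set.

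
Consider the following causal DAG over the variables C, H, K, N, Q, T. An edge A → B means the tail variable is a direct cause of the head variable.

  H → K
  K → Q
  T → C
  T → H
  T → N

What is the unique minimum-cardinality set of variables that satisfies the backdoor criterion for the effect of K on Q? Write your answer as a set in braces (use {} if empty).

{}

Variables eligible for adjustment (non-descendants of K, excluding K and Q): {C, H, N, T}.
Backdoor paths from K to Q:
  (none)
With no backdoor paths the empty set already satisfies the criterion, and it is trivially minimal.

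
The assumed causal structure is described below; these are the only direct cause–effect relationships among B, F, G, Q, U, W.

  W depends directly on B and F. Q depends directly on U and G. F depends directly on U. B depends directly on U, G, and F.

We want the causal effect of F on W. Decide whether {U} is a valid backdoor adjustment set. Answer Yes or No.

Backdoor paths from F to W (paths whose first edge points into F):
  P1: F <- U -> Q <- G -> B -> W
  P2: F <- U -> B -> W
Condition 1 (no descendant of F in the set): holds — descendants of F are {B, W}; none are in {U}.
Condition 2 (every backdoor path blocked by {U}):
  P1: blocked at fork node U ∈ conditioning set.
  P2: blocked at fork node U ∈ conditioning set.
{U} satisfies the backdoor criterion.

Yes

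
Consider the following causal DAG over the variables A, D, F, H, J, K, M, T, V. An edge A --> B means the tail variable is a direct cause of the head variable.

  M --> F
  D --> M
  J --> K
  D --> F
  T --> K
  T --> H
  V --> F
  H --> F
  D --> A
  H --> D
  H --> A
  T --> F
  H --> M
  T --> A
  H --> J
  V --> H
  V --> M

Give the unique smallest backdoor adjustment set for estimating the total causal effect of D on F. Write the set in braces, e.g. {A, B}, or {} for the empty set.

{H}

Variables eligible for adjustment (non-descendants of D, excluding D and F): {H, J, K, T, V}.
Backdoor paths from D to F:
  P1: D <- H <- V -> M -> F
  P2: D <- H <- V -> F
  P3: D <- H <- T -> F
  P4: D <- H -> M <- V -> F
  P5: D <- H -> M -> F
  P6: D <- H -> A <- T -> F
  P7: D <- H -> J -> K <- T -> F
  P8: D <- H -> F
The empty set is not sufficient: P1 (D <- H <- V -> M -> F) has no collider blocking it and no conditioned non-collider, so it is open.
Try {H}:
  P1: blocked at chain node H ∈ conditioning set.
  P2: blocked at chain node H ∈ conditioning set.
  P3: blocked at chain node H ∈ conditioning set.
  P4: blocked at fork node H ∈ conditioning set.
  P5: blocked at fork node H ∈ conditioning set.
  P6: blocked at fork node H ∈ conditioning set.
  P7: blocked at fork node H ∈ conditioning set.
  P8: blocked at fork node H ∈ conditioning set.
{H} contains no descendant of D and blocks every backdoor path.
No other singleton works — e.g. {V} leaves P3 open — so {H} is the unique smallest valid adjustment set.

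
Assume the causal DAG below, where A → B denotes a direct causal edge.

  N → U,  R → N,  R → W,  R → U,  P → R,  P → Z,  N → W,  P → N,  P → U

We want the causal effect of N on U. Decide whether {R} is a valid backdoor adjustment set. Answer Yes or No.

Backdoor paths from N to U (paths whose first edge points into N):
  P1: N <- P -> R -> U
  P2: N <- P -> U
  P3: N <- R <- P -> U
  P4: N <- R -> U
Condition 1 (no descendant of N in the set): holds — descendants of N are {U, W}; none are in {R}.
Condition 2 (every backdoor path blocked by {R}):
  P1: blocked at chain node R ∈ conditioning set.
  P2: open — no interior node is in the conditioning set.
  P3: blocked at chain node R ∈ conditioning set.
  P4: blocked at fork node R ∈ conditioning set.
{R} does not satisfy the backdoor criterion.

No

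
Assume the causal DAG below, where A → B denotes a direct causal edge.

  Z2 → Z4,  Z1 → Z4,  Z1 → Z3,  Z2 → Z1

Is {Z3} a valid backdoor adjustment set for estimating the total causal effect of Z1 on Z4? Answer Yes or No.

Backdoor paths from Z1 to Z4 (paths whose first edge points into Z1):
  P1: Z1 <- Z2 -> Z4
Condition 1 (no descendant of Z1 in the set): FAILS — Z3 is a descendant of Z1.
Condition 2 (every backdoor path blocked by {Z3}):
  P1: open — no interior node is in the conditioning set.
{Z3} does not satisfy the backdoor criterion.

No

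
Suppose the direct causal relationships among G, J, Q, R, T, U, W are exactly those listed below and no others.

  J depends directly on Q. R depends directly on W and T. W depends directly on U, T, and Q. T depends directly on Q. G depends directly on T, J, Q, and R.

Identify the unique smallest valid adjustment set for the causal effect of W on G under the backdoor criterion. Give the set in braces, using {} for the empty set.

{Q, T}

Variables eligible for adjustment (non-descendants of W, excluding W and G): {J, Q, T, U}.
Backdoor paths from W to G:
  P1: W <- Q -> T -> R -> G
  P2: W <- Q -> T -> G
  P3: W <- Q -> J -> G
  P4: W <- Q -> G
  P5: W <- T <- Q -> J -> G
  P6: W <- T <- Q -> G
  P7: W <- T -> R -> G
  P8: W <- T -> G
The empty set is not sufficient: P1 (W <- Q -> T -> R -> G) has no collider blocking it and no conditioned non-collider, so it is open.
Try {Q, T}:
  P1: blocked at fork node Q ∈ conditioning set.
  P2: blocked at fork node Q ∈ conditioning set.
  P3: blocked at fork node Q ∈ conditioning set.
  P4: blocked at fork node Q ∈ conditioning set.
  P5: blocked at chain node T ∈ conditioning set.
  P6: blocked at chain node T ∈ conditioning set.
  P7: blocked at fork node T ∈ conditioning set.
  P8: blocked at fork node T ∈ conditioning set.
{Q, T} contains no descendant of W and blocks every backdoor path.
Every element of {Q, T} is needed (dropping Q leaves P3 open; dropping T leaves P7 open), so no proper subset is valid.
Among all size-2 subsets of the eligible variables, only {Q, T} blocks every backdoor path, so it is the unique smallest valid adjustment set.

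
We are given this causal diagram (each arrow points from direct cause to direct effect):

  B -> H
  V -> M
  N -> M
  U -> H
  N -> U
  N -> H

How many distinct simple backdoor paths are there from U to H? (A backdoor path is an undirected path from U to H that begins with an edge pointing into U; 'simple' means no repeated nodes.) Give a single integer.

1

A backdoor path from U to H is any simple undirected path whose first edge points into U (i.e. leaves U via a parent).
Parents of U: {N}.
Enumerating:
  P1: U <- N -> H
That exhausts the simple backdoor paths. Count: 1.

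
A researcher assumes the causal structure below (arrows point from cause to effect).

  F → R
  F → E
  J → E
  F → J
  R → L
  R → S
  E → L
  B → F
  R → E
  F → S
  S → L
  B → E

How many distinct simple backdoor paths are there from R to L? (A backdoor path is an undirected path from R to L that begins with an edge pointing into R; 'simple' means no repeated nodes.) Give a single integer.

A backdoor path from R to L is any simple undirected path whose first edge points into R (i.e. leaves R via a parent).
Parents of R: {F}.
Enumerating:
  P1: R <- F <- B -> E -> L
  P2: R <- F -> J -> E -> L
  P3: R <- F -> S -> L
  P4: R <- F -> E -> L
That exhausts the simple backdoor paths. Count: 4.

4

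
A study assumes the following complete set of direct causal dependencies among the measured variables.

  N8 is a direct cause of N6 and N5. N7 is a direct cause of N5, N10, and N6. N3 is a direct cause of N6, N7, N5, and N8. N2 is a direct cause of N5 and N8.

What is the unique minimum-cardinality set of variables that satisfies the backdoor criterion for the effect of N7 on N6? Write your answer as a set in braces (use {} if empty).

Variables eligible for adjustment (non-descendants of N7, excluding N7 and N6): {N2, N3, N8}.
Backdoor paths from N7 to N6:
  P1: N7 <- N3 -> N8 -> N6
  P2: N7 <- N3 -> N6
  P3: N7 <- N3 -> N5 <- N2 -> N8 -> N6
  P4: N7 <- N3 -> N5 <- N8 -> N6
The empty set is not sufficient: P1 (N7 <- N3 -> N8 -> N6) has no collider blocking it and no conditioned non-collider, so it is open.
Try {N3}:
  P1: blocked at fork node N3 ∈ conditioning set.
  P2: blocked at fork node N3 ∈ conditioning set.
  P3: blocked at fork node N3 ∈ conditioning set.
  P4: blocked at fork node N3 ∈ conditioning set.
{N3} contains no descendant of N7 and blocks every backdoor path.
No other singleton works — e.g. {N2} leaves P1 open — so {N3} is the unique smallest valid adjustment set.

{N3}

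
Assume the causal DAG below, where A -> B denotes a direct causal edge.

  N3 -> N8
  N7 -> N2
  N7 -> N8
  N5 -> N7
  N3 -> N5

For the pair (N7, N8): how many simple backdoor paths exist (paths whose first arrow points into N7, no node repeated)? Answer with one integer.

1

A backdoor path from N7 to N8 is any simple undirected path whose first edge points into N7 (i.e. leaves N7 via a parent).
Parents of N7: {N5}.
Enumerating:
  P1: N7 <- N5 <- N3 -> N8
That exhausts the simple backdoor paths. Count: 1.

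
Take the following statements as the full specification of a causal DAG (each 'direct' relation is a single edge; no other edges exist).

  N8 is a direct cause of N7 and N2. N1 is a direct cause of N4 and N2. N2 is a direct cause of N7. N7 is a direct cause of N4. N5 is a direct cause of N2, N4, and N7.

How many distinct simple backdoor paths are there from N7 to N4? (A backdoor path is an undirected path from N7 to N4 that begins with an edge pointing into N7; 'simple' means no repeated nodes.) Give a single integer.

A backdoor path from N7 to N4 is any simple undirected path whose first edge points into N7 (i.e. leaves N7 via a parent).
Parents of N7: {N2, N5, N8}.
Enumerating:
  P1: N7 <- N5 -> N2 <- N1 -> N4
  P2: N7 <- N5 -> N4
  P3: N7 <- N8 -> N2 <- N5 -> N4
  P4: N7 <- N8 -> N2 <- N1 -> N4
  P5: N7 <- N2 <- N5 -> N4
  P6: N7 <- N2 <- N1 -> N4
That exhausts the simple backdoor paths. Count: 6.

6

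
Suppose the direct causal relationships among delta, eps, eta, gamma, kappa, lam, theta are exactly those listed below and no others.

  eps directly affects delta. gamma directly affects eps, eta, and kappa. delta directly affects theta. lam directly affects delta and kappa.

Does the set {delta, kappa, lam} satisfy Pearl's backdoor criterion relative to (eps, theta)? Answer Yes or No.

No

Backdoor paths from eps to theta (paths whose first edge points into eps):
  P1: eps <- gamma -> kappa <- lam -> delta -> theta
Condition 1 (no descendant of eps in the set): FAILS — delta is a descendant of eps.
Condition 2 (every backdoor path blocked by {delta, kappa, lam}):
  P1: blocked at fork node lam ∈ conditioning set.
{delta, kappa, lam} does not satisfy the backdoor criterion.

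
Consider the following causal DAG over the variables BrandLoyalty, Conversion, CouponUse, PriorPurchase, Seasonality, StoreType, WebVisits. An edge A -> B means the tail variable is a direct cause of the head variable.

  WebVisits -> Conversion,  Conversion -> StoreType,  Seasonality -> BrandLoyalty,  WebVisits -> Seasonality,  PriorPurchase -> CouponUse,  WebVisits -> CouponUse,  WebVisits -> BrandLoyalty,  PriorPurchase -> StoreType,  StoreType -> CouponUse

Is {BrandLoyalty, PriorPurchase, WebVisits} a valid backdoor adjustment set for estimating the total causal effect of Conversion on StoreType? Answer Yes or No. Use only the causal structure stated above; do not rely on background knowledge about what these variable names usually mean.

Yes

Backdoor paths from Conversion to StoreType (paths whose first edge points into Conversion):
  P1: Conversion <- WebVisits -> CouponUse <- PriorPurchase -> StoreType
  P2: Conversion <- WebVisits -> CouponUse <- StoreType
Condition 1 (no descendant of Conversion in the set): holds — descendants of Conversion are {CouponUse, StoreType}; none are in {BrandLoyalty, PriorPurchase, WebVisits}.
Condition 2 (every backdoor path blocked by {BrandLoyalty, PriorPurchase, WebVisits}):
  P1: blocked at fork node WebVisits ∈ conditioning set.
  P2: blocked at fork node WebVisits ∈ conditioning set.
{BrandLoyalty, PriorPurchase, WebVisits} satisfies the backdoor criterion.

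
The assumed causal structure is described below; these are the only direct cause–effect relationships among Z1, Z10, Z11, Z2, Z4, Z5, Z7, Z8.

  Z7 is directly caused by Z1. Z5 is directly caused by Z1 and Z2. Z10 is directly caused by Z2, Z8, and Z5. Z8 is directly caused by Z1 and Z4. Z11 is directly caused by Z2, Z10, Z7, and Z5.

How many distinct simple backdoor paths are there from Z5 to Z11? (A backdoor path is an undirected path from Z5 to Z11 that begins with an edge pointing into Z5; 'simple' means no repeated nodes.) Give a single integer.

6

A backdoor path from Z5 to Z11 is any simple undirected path whose first edge points into Z5 (i.e. leaves Z5 via a parent).
Parents of Z5: {Z1, Z2}.
Enumerating:
  P1: Z5 <- Z1 -> Z8 -> Z10 <- Z2 -> Z11
  P2: Z5 <- Z1 -> Z8 -> Z10 -> Z11
  P3: Z5 <- Z1 -> Z7 -> Z11
  P4: Z5 <- Z2 -> Z10 <- Z8 <- Z1 -> Z7 -> Z11
  P5: Z5 <- Z2 -> Z10 -> Z11
  P6: Z5 <- Z2 -> Z11
That exhausts the simple backdoor paths. Count: 6.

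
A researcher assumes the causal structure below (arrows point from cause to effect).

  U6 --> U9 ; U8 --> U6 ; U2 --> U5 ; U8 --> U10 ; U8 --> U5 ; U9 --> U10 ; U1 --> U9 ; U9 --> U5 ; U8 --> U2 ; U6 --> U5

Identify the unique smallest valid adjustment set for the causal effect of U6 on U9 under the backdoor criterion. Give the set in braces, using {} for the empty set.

{}

Variables eligible for adjustment (non-descendants of U6, excluding U6 and U9): {U1, U2, U8}.
Backdoor paths from U6 to U9:
  P1: U6 <- U8 -> U2 -> U5 <- U9
  P2: U6 <- U8 -> U5 <- U9
  P3: U6 <- U8 -> U10 <- U9
Each backdoor path contains an unconditioned collider, so every path is already blocked with the empty conditioning set:
  P1: blocked at collider U5 (neither it nor any descendant is in the conditioning set).
  P2: blocked at collider U5 (neither it nor any descendant is in the conditioning set).
  P3: blocked at collider U10 (neither it nor any descendant is in the conditioning set).
The empty set is therefore the unique smallest valid set.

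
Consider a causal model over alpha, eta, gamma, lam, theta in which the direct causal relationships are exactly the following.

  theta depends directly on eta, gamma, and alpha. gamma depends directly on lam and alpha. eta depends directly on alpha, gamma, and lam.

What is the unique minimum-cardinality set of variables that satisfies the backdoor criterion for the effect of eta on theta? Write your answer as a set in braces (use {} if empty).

Variables eligible for adjustment (non-descendants of eta, excluding eta and theta): {alpha, gamma, lam}.
Backdoor paths from eta to theta:
  P1: eta <- alpha -> gamma -> theta
  P2: eta <- alpha -> theta
  P3: eta <- lam -> gamma <- alpha -> theta
  P4: eta <- lam -> gamma -> theta
  P5: eta <- gamma <- alpha -> theta
  P6: eta <- gamma -> theta
The empty set is not sufficient: P1 (eta <- alpha -> gamma -> theta) has no collider blocking it and no conditioned non-collider, so it is open.
Try {alpha, gamma}:
  P1: blocked at fork node alpha ∈ conditioning set.
  P2: blocked at fork node alpha ∈ conditioning set.
  P3: blocked at fork node alpha ∈ conditioning set.
  P4: blocked at chain node gamma ∈ conditioning set.
  P5: blocked at chain node gamma ∈ conditioning set.
  P6: blocked at fork node gamma ∈ conditioning set.
{alpha, gamma} contains no descendant of eta and blocks every backdoor path.
Every element of {alpha, gamma} is needed (dropping alpha leaves P2 open; dropping gamma leaves P4 open), so no proper subset is valid.
Among all size-2 subsets of the eligible variables, only {alpha, gamma} blocks every backdoor path, so it is the unique smallest valid adjustment set.

{alpha, gamma}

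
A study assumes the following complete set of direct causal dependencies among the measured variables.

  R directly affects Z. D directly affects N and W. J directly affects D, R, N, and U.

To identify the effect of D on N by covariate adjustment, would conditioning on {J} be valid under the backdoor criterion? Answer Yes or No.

Yes

Backdoor paths from D to N (paths whose first edge points into D):
  P1: D <- J -> N
Condition 1 (no descendant of D in the set): holds — descendants of D are {N, W}; none are in {J}.
Condition 2 (every backdoor path blocked by {J}):
  P1: blocked at fork node J ∈ conditioning set.
{J} satisfies the backdoor criterion.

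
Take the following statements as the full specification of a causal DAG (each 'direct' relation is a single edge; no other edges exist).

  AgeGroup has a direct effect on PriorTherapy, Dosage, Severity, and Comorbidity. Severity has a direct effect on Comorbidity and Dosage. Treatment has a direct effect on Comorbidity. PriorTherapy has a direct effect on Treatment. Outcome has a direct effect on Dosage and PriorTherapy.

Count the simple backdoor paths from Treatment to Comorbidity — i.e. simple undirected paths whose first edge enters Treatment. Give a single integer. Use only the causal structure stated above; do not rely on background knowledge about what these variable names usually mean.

A backdoor path from Treatment to Comorbidity is any simple undirected path whose first edge points into Treatment (i.e. leaves Treatment via a parent).
Parents of Treatment: {PriorTherapy}.
Enumerating:
  P1: Treatment <- PriorTherapy <- Outcome -> Dosage <- AgeGroup -> Severity -> Comorbidity
  P2: Treatment <- PriorTherapy <- Outcome -> Dosage <- AgeGroup -> Comorbidity
  P3: Treatment <- PriorTherapy <- Outcome -> Dosage <- Severity <- AgeGroup -> Comorbidity
  P4: Treatment <- PriorTherapy <- Outcome -> Dosage <- Severity -> Comorbidity
  P5: Treatment <- PriorTherapy <- AgeGroup -> Severity -> Comorbidity
  P6: Treatment <- PriorTherapy <- AgeGroup -> Comorbidity
  P7: Treatment <- PriorTherapy <- AgeGroup -> Dosage <- Severity -> Comorbidity
That exhausts the simple backdoor paths. Count: 7.

7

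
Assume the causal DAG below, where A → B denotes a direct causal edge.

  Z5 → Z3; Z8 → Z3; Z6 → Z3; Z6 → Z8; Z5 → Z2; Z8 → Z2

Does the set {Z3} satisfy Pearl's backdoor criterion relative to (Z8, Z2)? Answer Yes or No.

Backdoor paths from Z8 to Z2 (paths whose first edge points into Z8):
  P1: Z8 <- Z6 -> Z3 <- Z5 -> Z2
Condition 1 (no descendant of Z8 in the set): FAILS — Z3 is a descendant of Z8.
Condition 2 (every backdoor path blocked by {Z3}):
  P1: open — collider(s) Z3 are conditioned on (or have a conditioned descendant) and no non-collider on the path is in the set.
{Z3} does not satisfy the backdoor criterion.

No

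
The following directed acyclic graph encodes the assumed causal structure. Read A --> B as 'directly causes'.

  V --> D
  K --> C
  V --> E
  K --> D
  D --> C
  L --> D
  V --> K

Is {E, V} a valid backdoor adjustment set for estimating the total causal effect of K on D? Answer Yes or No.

Backdoor paths from K to D (paths whose first edge points into K):
  P1: K <- V -> D
Condition 1 (no descendant of K in the set): holds — descendants of K are {C, D}; none are in {E, V}.
Condition 2 (every backdoor path blocked by {E, V}):
  P1: blocked at fork node V ∈ conditioning set.
{E, V} satisfies the backdoor criterion.

Yes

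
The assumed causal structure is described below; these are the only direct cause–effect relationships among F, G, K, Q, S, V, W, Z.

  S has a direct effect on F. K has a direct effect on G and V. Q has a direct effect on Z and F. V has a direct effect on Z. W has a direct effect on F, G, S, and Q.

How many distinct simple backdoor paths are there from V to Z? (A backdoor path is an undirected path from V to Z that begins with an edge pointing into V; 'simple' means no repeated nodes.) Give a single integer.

A backdoor path from V to Z is any simple undirected path whose first edge points into V (i.e. leaves V via a parent).
Parents of V: {K}.
Enumerating:
  P1: V <- K -> G <- W -> Q -> Z
  P2: V <- K -> G <- W -> S -> F <- Q -> Z
  P3: V <- K -> G <- W -> F <- Q -> Z
That exhausts the simple backdoor paths. Count: 3.

3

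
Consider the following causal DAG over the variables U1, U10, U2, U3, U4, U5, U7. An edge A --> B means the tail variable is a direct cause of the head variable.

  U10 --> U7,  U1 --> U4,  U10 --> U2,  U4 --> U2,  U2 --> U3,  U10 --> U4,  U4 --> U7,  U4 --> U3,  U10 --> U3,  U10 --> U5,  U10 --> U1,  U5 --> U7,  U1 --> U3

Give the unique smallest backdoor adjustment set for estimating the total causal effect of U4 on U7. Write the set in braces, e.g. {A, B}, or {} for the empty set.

{U10}

Variables eligible for adjustment (non-descendants of U4, excluding U4 and U7): {U1, U10, U5}.
Backdoor paths from U4 to U7:
  P1: U4 <- U10 -> U5 -> U7
  P2: U4 <- U10 -> U7
  P3: U4 <- U1 <- U10 -> U5 -> U7
  P4: U4 <- U1 <- U10 -> U7
  P5: U4 <- U1 -> U3 <- U10 -> U5 -> U7
  P6: U4 <- U1 -> U3 <- U10 -> U7
  P7: U4 <- U1 -> U3 <- U2 <- U10 -> U5 -> U7
  P8: U4 <- U1 -> U3 <- U2 <- U10 -> U7
The empty set is not sufficient: P1 (U4 <- U10 -> U5 -> U7) has no collider blocking it and no conditioned non-collider, so it is open.
Try {U10}:
  P1: blocked at fork node U10 ∈ conditioning set.
  P2: blocked at fork node U10 ∈ conditioning set.
  P3: blocked at fork node U10 ∈ conditioning set.
  P4: blocked at fork node U10 ∈ conditioning set.
  P5: blocked at collider U3 (neither it nor any descendant is in the conditioning set).
  P6: blocked at collider U3 (neither it nor any descendant is in the conditioning set).
  P7: blocked at collider U3 (neither it nor any descendant is in the conditioning set).
  P8: blocked at collider U3 (neither it nor any descendant is in the conditioning set).
{U10} contains no descendant of U4 and blocks every backdoor path.
No other singleton works — e.g. {U1} leaves P1 open — so {U10} is the unique smallest valid adjustment set.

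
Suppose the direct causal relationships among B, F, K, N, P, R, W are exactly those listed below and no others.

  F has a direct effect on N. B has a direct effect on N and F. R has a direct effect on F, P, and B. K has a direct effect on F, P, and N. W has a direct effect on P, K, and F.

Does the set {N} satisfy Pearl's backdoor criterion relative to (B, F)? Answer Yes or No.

No

Backdoor paths from B to F (paths whose first edge points into B):
  P1: B <- R -> F
  P2: B <- R -> P <- W -> K -> F
  P3: B <- R -> P <- W -> K -> N <- F
  P4: B <- R -> P <- W -> F
  P5: B <- R -> P <- K <- W -> F
  P6: B <- R -> P <- K -> F
  P7: B <- R -> P <- K -> N <- F
Condition 1 (no descendant of B in the set): FAILS — N is a descendant of B.
Condition 2 (every backdoor path blocked by {N}):
  P1: open — no interior node is in the conditioning set.
  P2: blocked at collider P (neither it nor any descendant is in the conditioning set).
  P3: blocked at collider P (neither it nor any descendant is in the conditioning set).
  P4: blocked at collider P (neither it nor any descendant is in the conditioning set).
  P5: blocked at collider P (neither it nor any descendant is in the conditioning set).
  P6: blocked at collider P (neither it nor any descendant is in the conditioning set).
  P7: blocked at collider P (neither it nor any descendant is in the conditioning set).
{N} does not satisfy the backdoor criterion.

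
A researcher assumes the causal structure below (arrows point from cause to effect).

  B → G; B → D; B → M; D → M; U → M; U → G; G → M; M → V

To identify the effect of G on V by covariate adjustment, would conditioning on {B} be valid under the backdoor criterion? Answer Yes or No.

No

Backdoor paths from G to V (paths whose first edge points into G):
  P1: G <- B -> D -> M -> V
  P2: G <- B -> M -> V
  P3: G <- U -> M -> V
Condition 1 (no descendant of G in the set): holds — descendants of G are {M, V}; none are in {B}.
Condition 2 (every backdoor path blocked by {B}):
  P1: blocked at fork node B ∈ conditioning set.
  P2: blocked at fork node B ∈ conditioning set.
  P3: open — no interior node is in the conditioning set.
{B} does not satisfy the backdoor criterion.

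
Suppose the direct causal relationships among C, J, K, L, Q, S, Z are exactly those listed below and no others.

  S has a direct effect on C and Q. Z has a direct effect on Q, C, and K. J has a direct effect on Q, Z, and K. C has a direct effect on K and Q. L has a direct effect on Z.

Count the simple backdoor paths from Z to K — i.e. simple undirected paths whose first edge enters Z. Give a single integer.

A backdoor path from Z to K is any simple undirected path whose first edge points into Z (i.e. leaves Z via a parent).
Parents of Z: {J, L}.
Enumerating:
  P1: Z <- J -> K
  P2: Z <- J -> Q <- S -> C -> K
  P3: Z <- J -> Q <- C -> K
That exhausts the simple backdoor paths. Count: 3.

3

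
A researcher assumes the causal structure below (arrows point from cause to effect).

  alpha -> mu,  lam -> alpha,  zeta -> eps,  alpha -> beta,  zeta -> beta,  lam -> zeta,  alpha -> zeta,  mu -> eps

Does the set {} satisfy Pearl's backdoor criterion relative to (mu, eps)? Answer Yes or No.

No

Backdoor paths from mu to eps (paths whose first edge points into mu):
  P1: mu <- alpha <- lam -> zeta -> eps
  P2: mu <- alpha -> zeta -> eps
  P3: mu <- alpha -> beta <- zeta -> eps
Condition 1 (no descendant of mu in the set): holds — descendants of mu are {eps}; none are in {}.
Condition 2 (every backdoor path blocked by {}):
  P1: open — no interior node is in the conditioning set.
  P2: open — no interior node is in the conditioning set.
  P3: blocked at collider beta (neither it nor any descendant is in the conditioning set).
{} does not satisfy the backdoor criterion.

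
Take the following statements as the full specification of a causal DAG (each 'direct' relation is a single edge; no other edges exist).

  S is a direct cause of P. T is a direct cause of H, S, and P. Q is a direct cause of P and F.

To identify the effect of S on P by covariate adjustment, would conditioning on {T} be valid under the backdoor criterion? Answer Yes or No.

Backdoor paths from S to P (paths whose first edge points into S):
  P1: S <- T -> P
Condition 1 (no descendant of S in the set): holds — descendants of S are {P}; none are in {T}.
Condition 2 (every backdoor path blocked by {T}):
  P1: blocked at fork node T ∈ conditioning set.
{T} satisfies the backdoor criterion.

Yes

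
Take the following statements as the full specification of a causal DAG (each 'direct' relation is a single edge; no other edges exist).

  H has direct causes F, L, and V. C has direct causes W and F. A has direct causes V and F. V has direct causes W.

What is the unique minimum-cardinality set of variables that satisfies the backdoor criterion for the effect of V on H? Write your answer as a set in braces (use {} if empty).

{}

Variables eligible for adjustment (non-descendants of V, excluding V and H): {C, F, L, W}.
Backdoor paths from V to H:
  P1: V <- W -> C <- F -> H
Each backdoor path contains an unconditioned collider, so every path is already blocked with the empty conditioning set:
  P1: blocked at collider C (neither it nor any descendant is in the conditioning set).
The empty set is therefore the unique smallest valid set.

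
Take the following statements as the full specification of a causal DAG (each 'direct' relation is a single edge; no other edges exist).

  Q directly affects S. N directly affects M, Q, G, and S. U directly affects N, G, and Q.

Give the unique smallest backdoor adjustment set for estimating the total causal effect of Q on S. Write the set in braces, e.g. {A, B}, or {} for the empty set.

{N}

Variables eligible for adjustment (non-descendants of Q, excluding Q and S): {G, M, N, U}.
Backdoor paths from Q to S:
  P1: Q <- U -> N -> S
  P2: Q <- U -> G <- N -> S
  P3: Q <- N -> S
The empty set is not sufficient: P1 (Q <- U -> N -> S) has no collider blocking it and no conditioned non-collider, so it is open.
Try {N}:
  P1: blocked at chain node N ∈ conditioning set.
  P2: blocked at collider G (neither it nor any descendant is in the conditioning set).
  P3: blocked at fork node N ∈ conditioning set.
{N} contains no descendant of Q and blocks every backdoor path.
No other singleton works — e.g. {U} leaves P3 open — so {N} is the unique smallest valid adjustment set.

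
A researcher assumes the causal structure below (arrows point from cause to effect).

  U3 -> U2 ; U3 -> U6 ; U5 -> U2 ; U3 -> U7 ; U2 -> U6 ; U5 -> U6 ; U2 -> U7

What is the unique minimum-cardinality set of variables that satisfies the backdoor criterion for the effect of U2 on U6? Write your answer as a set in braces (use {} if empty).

{U3, U5}

Variables eligible for adjustment (non-descendants of U2, excluding U2 and U6): {U3, U5}.
Backdoor paths from U2 to U6:
  P1: U2 <- U5 -> U6
  P2: U2 <- U3 -> U6
The empty set is not sufficient: P1 (U2 <- U5 -> U6) has no collider blocking it and no conditioned non-collider, so it is open.
Try {U3, U5}:
  P1: blocked at fork node U5 ∈ conditioning set.
  P2: blocked at fork node U3 ∈ conditioning set.
{U3, U5} contains no descendant of U2 and blocks every backdoor path.
Every element of {U3, U5} is needed (dropping U3 leaves P2 open; dropping U5 leaves P1 open), so no proper subset is valid.
Among all size-2 subsets of the eligible variables, only {U3, U5} blocks every backdoor path, so it is the unique smallest valid adjustment set.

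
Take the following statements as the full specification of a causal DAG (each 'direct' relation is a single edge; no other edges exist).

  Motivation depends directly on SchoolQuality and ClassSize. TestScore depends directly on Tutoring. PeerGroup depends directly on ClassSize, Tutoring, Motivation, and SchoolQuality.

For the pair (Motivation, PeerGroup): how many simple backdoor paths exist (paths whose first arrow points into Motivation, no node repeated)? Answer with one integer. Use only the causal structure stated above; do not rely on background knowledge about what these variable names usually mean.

2

A backdoor path from Motivation to PeerGroup is any simple undirected path whose first edge points into Motivation (i.e. leaves Motivation via a parent).
Parents of Motivation: {ClassSize, SchoolQuality}.
Enumerating:
  P1: Motivation <- ClassSize -> PeerGroup
  P2: Motivation <- SchoolQuality -> PeerGroup
That exhausts the simple backdoor paths. Count: 2.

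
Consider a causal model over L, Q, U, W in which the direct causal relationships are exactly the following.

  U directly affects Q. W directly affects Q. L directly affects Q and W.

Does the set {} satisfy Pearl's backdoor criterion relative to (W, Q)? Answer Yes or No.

No

Backdoor paths from W to Q (paths whose first edge points into W):
  P1: W <- L -> Q
Condition 1 (no descendant of W in the set): holds — descendants of W are {Q}; none are in {}.
Condition 2 (every backdoor path blocked by {}):
  P1: open — no interior node is in the conditioning set.
{} does not satisfy the backdoor criterion.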